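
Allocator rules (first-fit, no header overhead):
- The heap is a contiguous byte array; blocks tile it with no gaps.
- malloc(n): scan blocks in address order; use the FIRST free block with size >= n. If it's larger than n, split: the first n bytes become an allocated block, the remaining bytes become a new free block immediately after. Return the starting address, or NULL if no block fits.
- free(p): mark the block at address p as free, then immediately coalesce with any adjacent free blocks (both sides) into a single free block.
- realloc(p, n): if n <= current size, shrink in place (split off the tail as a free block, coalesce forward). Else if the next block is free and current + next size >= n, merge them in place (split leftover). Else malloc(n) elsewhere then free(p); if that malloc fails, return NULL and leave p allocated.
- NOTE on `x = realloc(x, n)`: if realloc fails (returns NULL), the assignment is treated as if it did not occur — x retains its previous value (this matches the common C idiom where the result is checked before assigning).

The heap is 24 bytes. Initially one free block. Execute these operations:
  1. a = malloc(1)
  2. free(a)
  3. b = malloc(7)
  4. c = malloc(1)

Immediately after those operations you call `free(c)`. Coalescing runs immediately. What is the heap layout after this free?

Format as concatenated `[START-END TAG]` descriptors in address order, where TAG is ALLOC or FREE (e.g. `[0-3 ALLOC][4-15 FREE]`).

Op 1: a = malloc(1) -> a = 0; heap: [0-0 ALLOC][1-23 FREE]
Op 2: free(a) -> (freed a); heap: [0-23 FREE]
Op 3: b = malloc(7) -> b = 0; heap: [0-6 ALLOC][7-23 FREE]
Op 4: c = malloc(1) -> c = 7; heap: [0-6 ALLOC][7-7 ALLOC][8-23 FREE]
free(c): c = 7 -> block [7-7 ALLOC]; mark free, coalesce with adjacent free neighbors -> [0-6 ALLOC][7-23 FREE]

Answer: [0-6 ALLOC][7-23 FREE]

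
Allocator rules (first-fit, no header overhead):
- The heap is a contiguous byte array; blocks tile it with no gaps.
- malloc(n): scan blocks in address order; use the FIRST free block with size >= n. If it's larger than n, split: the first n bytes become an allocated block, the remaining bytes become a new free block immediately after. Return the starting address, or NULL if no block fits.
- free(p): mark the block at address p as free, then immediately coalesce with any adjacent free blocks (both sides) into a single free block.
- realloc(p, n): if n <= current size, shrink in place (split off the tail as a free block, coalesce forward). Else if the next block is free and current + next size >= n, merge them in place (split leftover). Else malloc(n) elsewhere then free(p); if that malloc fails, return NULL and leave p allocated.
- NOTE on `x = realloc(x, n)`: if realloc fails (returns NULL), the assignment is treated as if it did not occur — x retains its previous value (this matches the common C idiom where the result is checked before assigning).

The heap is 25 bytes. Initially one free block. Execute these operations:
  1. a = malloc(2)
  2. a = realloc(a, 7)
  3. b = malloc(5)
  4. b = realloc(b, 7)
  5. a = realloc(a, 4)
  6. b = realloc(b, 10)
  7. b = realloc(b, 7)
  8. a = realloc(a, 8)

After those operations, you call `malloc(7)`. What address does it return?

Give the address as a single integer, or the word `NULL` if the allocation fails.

Op 1: a = malloc(2) -> a = 0; heap: [0-1 ALLOC][2-24 FREE]
Op 2: a = realloc(a, 7) -> a = 0; heap: [0-6 ALLOC][7-24 FREE]
Op 3: b = malloc(5) -> b = 7; heap: [0-6 ALLOC][7-11 ALLOC][12-24 FREE]
Op 4: b = realloc(b, 7) -> b = 7; heap: [0-6 ALLOC][7-13 ALLOC][14-24 FREE]
Op 5: a = realloc(a, 4) -> a = 0; heap: [0-3 ALLOC][4-6 FREE][7-13 ALLOC][14-24 FREE]
Op 6: b = realloc(b, 10) -> b = 7; heap: [0-3 ALLOC][4-6 FREE][7-16 ALLOC][17-24 FREE]
Op 7: b = realloc(b, 7) -> b = 7; heap: [0-3 ALLOC][4-6 FREE][7-13 ALLOC][14-24 FREE]
Op 8: a = realloc(a, 8) -> a = 14; heap: [0-6 FREE][7-13 ALLOC][14-21 ALLOC][22-24 FREE]
malloc(7): first-fit scan over [0-6 FREE][7-13 ALLOC][14-21 ALLOC][22-24 FREE] -> 0

Answer: 0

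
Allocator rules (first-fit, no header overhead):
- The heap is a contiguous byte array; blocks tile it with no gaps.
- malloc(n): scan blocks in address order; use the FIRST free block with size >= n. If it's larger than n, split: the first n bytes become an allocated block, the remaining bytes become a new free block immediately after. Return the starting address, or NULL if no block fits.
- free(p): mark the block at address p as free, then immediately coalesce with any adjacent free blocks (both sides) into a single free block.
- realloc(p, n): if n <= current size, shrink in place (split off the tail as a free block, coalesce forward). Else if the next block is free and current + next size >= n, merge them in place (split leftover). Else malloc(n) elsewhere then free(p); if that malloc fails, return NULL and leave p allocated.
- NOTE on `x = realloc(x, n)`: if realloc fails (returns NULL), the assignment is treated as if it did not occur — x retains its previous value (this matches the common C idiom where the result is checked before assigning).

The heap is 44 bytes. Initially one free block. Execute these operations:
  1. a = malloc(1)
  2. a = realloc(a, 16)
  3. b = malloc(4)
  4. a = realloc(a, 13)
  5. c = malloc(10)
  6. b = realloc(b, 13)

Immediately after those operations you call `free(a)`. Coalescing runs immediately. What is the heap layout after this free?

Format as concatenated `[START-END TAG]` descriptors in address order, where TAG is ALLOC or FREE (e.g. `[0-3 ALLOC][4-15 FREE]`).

Answer: [0-19 FREE][20-29 ALLOC][30-42 ALLOC][43-43 FREE]

Derivation:
Op 1: a = malloc(1) -> a = 0; heap: [0-0 ALLOC][1-43 FREE]
Op 2: a = realloc(a, 16) -> a = 0; heap: [0-15 ALLOC][16-43 FREE]
Op 3: b = malloc(4) -> b = 16; heap: [0-15 ALLOC][16-19 ALLOC][20-43 FREE]
Op 4: a = realloc(a, 13) -> a = 0; heap: [0-12 ALLOC][13-15 FREE][16-19 ALLOC][20-43 FREE]
Op 5: c = malloc(10) -> c = 20; heap: [0-12 ALLOC][13-15 FREE][16-19 ALLOC][20-29 ALLOC][30-43 FREE]
Op 6: b = realloc(b, 13) -> b = 30; heap: [0-12 ALLOC][13-19 FREE][20-29 ALLOC][30-42 ALLOC][43-43 FREE]
free(a): a = 0 -> block [0-12 ALLOC]; mark free, coalesce with adjacent free neighbors -> [0-19 FREE][20-29 ALLOC][30-42 ALLOC][43-43 FREE]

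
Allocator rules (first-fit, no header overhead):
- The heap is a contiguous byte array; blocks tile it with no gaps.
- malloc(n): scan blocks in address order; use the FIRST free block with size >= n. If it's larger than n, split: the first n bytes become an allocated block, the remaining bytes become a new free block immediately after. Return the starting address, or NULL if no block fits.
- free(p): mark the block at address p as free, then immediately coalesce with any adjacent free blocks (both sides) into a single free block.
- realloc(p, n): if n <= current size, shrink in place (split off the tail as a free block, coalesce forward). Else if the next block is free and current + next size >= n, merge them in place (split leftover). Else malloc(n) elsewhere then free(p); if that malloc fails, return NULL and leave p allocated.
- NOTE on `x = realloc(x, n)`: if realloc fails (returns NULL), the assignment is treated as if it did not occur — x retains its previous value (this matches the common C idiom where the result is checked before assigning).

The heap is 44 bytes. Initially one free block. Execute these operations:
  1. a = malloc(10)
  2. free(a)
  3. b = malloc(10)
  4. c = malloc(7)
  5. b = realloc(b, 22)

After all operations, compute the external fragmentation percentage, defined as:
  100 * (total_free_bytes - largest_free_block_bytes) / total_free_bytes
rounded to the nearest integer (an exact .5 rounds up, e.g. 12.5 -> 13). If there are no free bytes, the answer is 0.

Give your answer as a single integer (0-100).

Answer: 33

Derivation:
Op 1: a = malloc(10) -> a = 0; heap: [0-9 ALLOC][10-43 FREE]
Op 2: free(a) -> (freed a); heap: [0-43 FREE]
Op 3: b = malloc(10) -> b = 0; heap: [0-9 ALLOC][10-43 FREE]
Op 4: c = malloc(7) -> c = 10; heap: [0-9 ALLOC][10-16 ALLOC][17-43 FREE]
Op 5: b = realloc(b, 22) -> b = 17; heap: [0-9 FREE][10-16 ALLOC][17-38 ALLOC][39-43 FREE]
Free blocks: [10 5] total_free=15 largest=10 -> 100*(15-10)/15 = 500/15 ≈ 33.333 -> rounds to 33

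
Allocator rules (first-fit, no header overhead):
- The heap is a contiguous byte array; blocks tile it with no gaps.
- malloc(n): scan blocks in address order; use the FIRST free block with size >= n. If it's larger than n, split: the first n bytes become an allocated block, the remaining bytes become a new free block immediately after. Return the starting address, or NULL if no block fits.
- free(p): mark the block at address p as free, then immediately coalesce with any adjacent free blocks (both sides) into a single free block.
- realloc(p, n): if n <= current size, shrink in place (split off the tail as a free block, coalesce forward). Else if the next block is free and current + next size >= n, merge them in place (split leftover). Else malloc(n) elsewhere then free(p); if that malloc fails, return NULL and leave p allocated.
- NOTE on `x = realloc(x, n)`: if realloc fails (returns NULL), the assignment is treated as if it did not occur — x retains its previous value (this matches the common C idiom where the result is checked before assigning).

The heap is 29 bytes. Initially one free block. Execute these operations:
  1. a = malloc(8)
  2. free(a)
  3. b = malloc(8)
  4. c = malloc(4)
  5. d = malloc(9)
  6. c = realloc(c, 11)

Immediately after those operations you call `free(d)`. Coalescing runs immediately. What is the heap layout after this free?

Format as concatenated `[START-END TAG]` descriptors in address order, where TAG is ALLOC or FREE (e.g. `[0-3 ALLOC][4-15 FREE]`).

Answer: [0-7 ALLOC][8-11 ALLOC][12-28 FREE]

Derivation:
Op 1: a = malloc(8) -> a = 0; heap: [0-7 ALLOC][8-28 FREE]
Op 2: free(a) -> (freed a); heap: [0-28 FREE]
Op 3: b = malloc(8) -> b = 0; heap: [0-7 ALLOC][8-28 FREE]
Op 4: c = malloc(4) -> c = 8; heap: [0-7 ALLOC][8-11 ALLOC][12-28 FREE]
Op 5: d = malloc(9) -> d = 12; heap: [0-7 ALLOC][8-11 ALLOC][12-20 ALLOC][21-28 FREE]
Op 6: c = realloc(c, 11) -> NULL (c unchanged); heap: [0-7 ALLOC][8-11 ALLOC][12-20 ALLOC][21-28 FREE]
free(d): d = 12 -> block [12-20 ALLOC]; mark free, coalesce with adjacent free neighbors -> [0-7 ALLOC][8-11 ALLOC][12-28 FREE]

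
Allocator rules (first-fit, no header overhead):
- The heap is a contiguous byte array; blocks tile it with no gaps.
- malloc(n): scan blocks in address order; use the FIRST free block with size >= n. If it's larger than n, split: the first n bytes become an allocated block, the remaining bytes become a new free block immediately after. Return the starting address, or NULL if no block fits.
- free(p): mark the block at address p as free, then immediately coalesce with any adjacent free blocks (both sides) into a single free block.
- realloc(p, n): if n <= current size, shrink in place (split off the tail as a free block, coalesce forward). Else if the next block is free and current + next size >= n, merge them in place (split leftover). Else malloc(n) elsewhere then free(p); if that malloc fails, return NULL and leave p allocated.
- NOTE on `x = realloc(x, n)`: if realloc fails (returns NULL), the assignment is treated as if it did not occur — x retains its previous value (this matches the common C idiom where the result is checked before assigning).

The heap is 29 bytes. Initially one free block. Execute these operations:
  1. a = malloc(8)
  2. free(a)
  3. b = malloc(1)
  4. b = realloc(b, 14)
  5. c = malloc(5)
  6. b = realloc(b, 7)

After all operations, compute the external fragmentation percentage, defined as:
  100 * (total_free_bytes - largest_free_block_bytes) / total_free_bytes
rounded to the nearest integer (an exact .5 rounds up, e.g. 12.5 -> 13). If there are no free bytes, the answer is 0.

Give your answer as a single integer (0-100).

Op 1: a = malloc(8) -> a = 0; heap: [0-7 ALLOC][8-28 FREE]
Op 2: free(a) -> (freed a); heap: [0-28 FREE]
Op 3: b = malloc(1) -> b = 0; heap: [0-0 ALLOC][1-28 FREE]
Op 4: b = realloc(b, 14) -> b = 0; heap: [0-13 ALLOC][14-28 FREE]
Op 5: c = malloc(5) -> c = 14; heap: [0-13 ALLOC][14-18 ALLOC][19-28 FREE]
Op 6: b = realloc(b, 7) -> b = 0; heap: [0-6 ALLOC][7-13 FREE][14-18 ALLOC][19-28 FREE]
Free blocks: [7 10] total_free=17 largest=10 -> 100*(17-10)/17 = 700/17 ≈ 41.176 -> rounds to 41

Answer: 41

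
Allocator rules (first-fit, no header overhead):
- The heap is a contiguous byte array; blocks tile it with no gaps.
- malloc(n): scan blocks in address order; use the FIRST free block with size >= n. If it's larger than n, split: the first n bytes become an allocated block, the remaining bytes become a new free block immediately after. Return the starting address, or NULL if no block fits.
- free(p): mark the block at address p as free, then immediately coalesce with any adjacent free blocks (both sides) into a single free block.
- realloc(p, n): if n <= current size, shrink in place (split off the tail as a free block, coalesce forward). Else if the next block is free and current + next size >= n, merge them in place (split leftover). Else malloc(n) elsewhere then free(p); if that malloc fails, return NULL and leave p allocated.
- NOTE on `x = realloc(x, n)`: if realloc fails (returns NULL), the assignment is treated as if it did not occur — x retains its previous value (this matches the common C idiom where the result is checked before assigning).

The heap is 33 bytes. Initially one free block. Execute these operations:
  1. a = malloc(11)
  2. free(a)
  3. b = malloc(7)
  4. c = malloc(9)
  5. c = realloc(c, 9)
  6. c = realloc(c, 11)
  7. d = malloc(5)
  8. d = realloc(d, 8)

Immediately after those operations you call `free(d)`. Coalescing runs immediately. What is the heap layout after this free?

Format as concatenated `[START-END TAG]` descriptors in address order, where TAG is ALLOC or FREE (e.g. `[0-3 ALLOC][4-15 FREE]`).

Answer: [0-6 ALLOC][7-17 ALLOC][18-32 FREE]

Derivation:
Op 1: a = malloc(11) -> a = 0; heap: [0-10 ALLOC][11-32 FREE]
Op 2: free(a) -> (freed a); heap: [0-32 FREE]
Op 3: b = malloc(7) -> b = 0; heap: [0-6 ALLOC][7-32 FREE]
Op 4: c = malloc(9) -> c = 7; heap: [0-6 ALLOC][7-15 ALLOC][16-32 FREE]
Op 5: c = realloc(c, 9) -> c = 7; heap: [0-6 ALLOC][7-15 ALLOC][16-32 FREE]
Op 6: c = realloc(c, 11) -> c = 7; heap: [0-6 ALLOC][7-17 ALLOC][18-32 FREE]
Op 7: d = malloc(5) -> d = 18; heap: [0-6 ALLOC][7-17 ALLOC][18-22 ALLOC][23-32 FREE]
Op 8: d = realloc(d, 8) -> d = 18; heap: [0-6 ALLOC][7-17 ALLOC][18-25 ALLOC][26-32 FREE]
free(d): d = 18 -> block [18-25 ALLOC]; mark free, coalesce with adjacent free neighbors -> [0-6 ALLOC][7-17 ALLOC][18-32 FREE]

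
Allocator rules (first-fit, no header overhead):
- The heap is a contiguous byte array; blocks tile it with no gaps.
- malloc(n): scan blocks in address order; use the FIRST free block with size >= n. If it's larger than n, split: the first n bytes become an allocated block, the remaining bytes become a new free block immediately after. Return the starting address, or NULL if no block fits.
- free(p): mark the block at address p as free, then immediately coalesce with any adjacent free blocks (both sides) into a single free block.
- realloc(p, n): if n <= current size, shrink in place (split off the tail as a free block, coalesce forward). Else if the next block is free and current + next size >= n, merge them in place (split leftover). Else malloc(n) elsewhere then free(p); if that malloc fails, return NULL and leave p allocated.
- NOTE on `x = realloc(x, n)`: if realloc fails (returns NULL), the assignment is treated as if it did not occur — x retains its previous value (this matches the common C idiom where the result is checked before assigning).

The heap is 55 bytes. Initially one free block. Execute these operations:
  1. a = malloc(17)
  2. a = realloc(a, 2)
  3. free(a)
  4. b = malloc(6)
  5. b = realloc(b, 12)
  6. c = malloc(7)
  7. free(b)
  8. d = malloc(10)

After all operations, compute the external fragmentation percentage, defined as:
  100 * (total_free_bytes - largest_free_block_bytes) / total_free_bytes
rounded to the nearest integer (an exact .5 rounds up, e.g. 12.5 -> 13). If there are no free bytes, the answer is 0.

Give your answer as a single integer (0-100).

Op 1: a = malloc(17) -> a = 0; heap: [0-16 ALLOC][17-54 FREE]
Op 2: a = realloc(a, 2) -> a = 0; heap: [0-1 ALLOC][2-54 FREE]
Op 3: free(a) -> (freed a); heap: [0-54 FREE]
Op 4: b = malloc(6) -> b = 0; heap: [0-5 ALLOC][6-54 FREE]
Op 5: b = realloc(b, 12) -> b = 0; heap: [0-11 ALLOC][12-54 FREE]
Op 6: c = malloc(7) -> c = 12; heap: [0-11 ALLOC][12-18 ALLOC][19-54 FREE]
Op 7: free(b) -> (freed b); heap: [0-11 FREE][12-18 ALLOC][19-54 FREE]
Op 8: d = malloc(10) -> d = 0; heap: [0-9 ALLOC][10-11 FREE][12-18 ALLOC][19-54 FREE]
Free blocks: [2 36] total_free=38 largest=36 -> 100*(38-36)/38 = 200/38 ≈ 5.263 -> rounds to 5

Answer: 5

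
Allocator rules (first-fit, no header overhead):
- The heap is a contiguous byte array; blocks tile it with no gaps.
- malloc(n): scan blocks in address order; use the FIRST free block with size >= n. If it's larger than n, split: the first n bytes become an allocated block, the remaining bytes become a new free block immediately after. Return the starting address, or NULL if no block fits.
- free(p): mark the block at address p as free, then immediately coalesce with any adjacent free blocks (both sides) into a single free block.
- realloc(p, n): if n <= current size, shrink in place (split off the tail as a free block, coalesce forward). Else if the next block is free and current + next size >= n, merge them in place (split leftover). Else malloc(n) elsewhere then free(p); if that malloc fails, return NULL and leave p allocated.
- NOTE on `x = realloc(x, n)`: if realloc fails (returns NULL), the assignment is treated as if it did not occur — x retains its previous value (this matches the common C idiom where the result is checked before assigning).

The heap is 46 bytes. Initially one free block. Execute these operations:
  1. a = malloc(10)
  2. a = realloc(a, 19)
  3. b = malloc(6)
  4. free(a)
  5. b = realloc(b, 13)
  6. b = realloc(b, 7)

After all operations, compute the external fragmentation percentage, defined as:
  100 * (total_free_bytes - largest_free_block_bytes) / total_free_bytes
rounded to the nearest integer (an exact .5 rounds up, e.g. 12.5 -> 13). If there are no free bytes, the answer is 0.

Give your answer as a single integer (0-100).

Op 1: a = malloc(10) -> a = 0; heap: [0-9 ALLOC][10-45 FREE]
Op 2: a = realloc(a, 19) -> a = 0; heap: [0-18 ALLOC][19-45 FREE]
Op 3: b = malloc(6) -> b = 19; heap: [0-18 ALLOC][19-24 ALLOC][25-45 FREE]
Op 4: free(a) -> (freed a); heap: [0-18 FREE][19-24 ALLOC][25-45 FREE]
Op 5: b = realloc(b, 13) -> b = 19; heap: [0-18 FREE][19-31 ALLOC][32-45 FREE]
Op 6: b = realloc(b, 7) -> b = 19; heap: [0-18 FREE][19-25 ALLOC][26-45 FREE]
Free blocks: [19 20] total_free=39 largest=20 -> 100*(39-20)/39 = 1900/39 ≈ 48.718 -> rounds to 49

Answer: 49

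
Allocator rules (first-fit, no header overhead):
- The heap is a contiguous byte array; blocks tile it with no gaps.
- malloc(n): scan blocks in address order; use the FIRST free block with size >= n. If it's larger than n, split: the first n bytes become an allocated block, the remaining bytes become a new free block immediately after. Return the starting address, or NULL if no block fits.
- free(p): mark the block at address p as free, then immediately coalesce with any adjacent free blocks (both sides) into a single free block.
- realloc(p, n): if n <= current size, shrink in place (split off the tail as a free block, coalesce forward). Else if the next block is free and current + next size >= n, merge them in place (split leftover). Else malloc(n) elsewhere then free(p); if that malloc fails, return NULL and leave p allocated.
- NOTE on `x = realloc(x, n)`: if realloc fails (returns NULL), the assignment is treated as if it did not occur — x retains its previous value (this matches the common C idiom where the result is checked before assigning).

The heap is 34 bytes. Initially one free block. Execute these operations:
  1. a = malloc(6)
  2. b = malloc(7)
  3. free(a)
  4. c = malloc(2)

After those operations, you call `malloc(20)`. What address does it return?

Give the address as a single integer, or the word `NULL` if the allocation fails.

Op 1: a = malloc(6) -> a = 0; heap: [0-5 ALLOC][6-33 FREE]
Op 2: b = malloc(7) -> b = 6; heap: [0-5 ALLOC][6-12 ALLOC][13-33 FREE]
Op 3: free(a) -> (freed a); heap: [0-5 FREE][6-12 ALLOC][13-33 FREE]
Op 4: c = malloc(2) -> c = 0; heap: [0-1 ALLOC][2-5 FREE][6-12 ALLOC][13-33 FREE]
malloc(20): first-fit scan over [0-1 ALLOC][2-5 FREE][6-12 ALLOC][13-33 FREE] -> 13

Answer: 13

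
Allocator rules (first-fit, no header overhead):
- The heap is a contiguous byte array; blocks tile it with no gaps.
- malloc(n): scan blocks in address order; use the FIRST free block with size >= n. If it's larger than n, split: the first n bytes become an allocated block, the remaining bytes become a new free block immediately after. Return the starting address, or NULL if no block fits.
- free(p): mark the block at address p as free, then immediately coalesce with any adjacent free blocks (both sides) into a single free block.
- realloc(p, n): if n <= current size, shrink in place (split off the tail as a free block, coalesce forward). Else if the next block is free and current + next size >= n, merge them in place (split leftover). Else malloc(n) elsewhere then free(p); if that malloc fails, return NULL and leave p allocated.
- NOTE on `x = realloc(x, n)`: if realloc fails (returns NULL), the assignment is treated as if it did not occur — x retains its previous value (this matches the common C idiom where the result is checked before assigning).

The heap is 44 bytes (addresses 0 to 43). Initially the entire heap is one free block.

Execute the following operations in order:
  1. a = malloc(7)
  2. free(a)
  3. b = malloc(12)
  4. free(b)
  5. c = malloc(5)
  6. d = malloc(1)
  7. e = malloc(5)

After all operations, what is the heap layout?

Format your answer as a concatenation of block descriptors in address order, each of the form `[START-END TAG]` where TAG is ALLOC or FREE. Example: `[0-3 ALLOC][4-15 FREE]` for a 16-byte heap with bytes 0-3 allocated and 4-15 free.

Op 1: a = malloc(7) -> a = 0; heap: [0-6 ALLOC][7-43 FREE]
Op 2: free(a) -> (freed a); heap: [0-43 FREE]
Op 3: b = malloc(12) -> b = 0; heap: [0-11 ALLOC][12-43 FREE]
Op 4: free(b) -> (freed b); heap: [0-43 FREE]
Op 5: c = malloc(5) -> c = 0; heap: [0-4 ALLOC][5-43 FREE]
Op 6: d = malloc(1) -> d = 5; heap: [0-4 ALLOC][5-5 ALLOC][6-43 FREE]
Op 7: e = malloc(5) -> e = 6; heap: [0-4 ALLOC][5-5 ALLOC][6-10 ALLOC][11-43 FREE]

Answer: [0-4 ALLOC][5-5 ALLOC][6-10 ALLOC][11-43 FREE]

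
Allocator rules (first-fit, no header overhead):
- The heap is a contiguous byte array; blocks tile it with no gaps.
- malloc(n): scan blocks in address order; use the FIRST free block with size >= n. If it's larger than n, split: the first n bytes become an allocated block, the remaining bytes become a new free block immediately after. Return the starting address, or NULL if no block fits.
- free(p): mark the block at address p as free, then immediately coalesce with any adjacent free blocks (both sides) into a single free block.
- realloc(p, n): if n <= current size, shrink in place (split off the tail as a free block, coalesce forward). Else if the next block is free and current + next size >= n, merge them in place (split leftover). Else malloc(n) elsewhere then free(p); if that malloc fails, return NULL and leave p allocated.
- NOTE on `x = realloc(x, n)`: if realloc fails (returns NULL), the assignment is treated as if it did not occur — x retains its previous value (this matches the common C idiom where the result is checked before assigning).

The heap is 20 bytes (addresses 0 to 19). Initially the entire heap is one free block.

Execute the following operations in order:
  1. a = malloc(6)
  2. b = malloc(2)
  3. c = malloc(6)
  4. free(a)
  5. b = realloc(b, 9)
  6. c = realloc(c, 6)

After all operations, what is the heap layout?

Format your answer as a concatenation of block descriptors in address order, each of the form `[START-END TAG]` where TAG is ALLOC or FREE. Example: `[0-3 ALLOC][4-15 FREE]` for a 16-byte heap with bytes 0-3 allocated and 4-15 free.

Answer: [0-5 FREE][6-7 ALLOC][8-13 ALLOC][14-19 FREE]

Derivation:
Op 1: a = malloc(6) -> a = 0; heap: [0-5 ALLOC][6-19 FREE]
Op 2: b = malloc(2) -> b = 6; heap: [0-5 ALLOC][6-7 ALLOC][8-19 FREE]
Op 3: c = malloc(6) -> c = 8; heap: [0-5 ALLOC][6-7 ALLOC][8-13 ALLOC][14-19 FREE]
Op 4: free(a) -> (freed a); heap: [0-5 FREE][6-7 ALLOC][8-13 ALLOC][14-19 FREE]
Op 5: b = realloc(b, 9) -> NULL (b unchanged); heap: [0-5 FREE][6-7 ALLOC][8-13 ALLOC][14-19 FREE]
Op 6: c = realloc(c, 6) -> c = 8; heap: [0-5 FREE][6-7 ALLOC][8-13 ALLOC][14-19 FREE]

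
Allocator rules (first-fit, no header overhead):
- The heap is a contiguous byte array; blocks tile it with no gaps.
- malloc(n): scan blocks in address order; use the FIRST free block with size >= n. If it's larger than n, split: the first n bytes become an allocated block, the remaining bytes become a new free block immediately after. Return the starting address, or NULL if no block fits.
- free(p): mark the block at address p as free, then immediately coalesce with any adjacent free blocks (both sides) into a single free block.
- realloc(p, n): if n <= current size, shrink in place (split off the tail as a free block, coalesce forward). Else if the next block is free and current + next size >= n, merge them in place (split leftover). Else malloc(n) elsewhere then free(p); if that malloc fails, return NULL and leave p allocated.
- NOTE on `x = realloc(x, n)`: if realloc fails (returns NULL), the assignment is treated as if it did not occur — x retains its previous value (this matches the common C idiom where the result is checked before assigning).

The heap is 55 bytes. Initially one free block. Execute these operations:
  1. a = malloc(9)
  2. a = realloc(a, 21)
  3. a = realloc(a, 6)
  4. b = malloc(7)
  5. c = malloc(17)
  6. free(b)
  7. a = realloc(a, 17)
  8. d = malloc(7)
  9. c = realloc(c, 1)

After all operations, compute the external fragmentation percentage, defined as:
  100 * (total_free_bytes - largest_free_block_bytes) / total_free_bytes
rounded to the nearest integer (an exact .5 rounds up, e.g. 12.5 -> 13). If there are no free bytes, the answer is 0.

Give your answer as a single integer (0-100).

Answer: 47

Derivation:
Op 1: a = malloc(9) -> a = 0; heap: [0-8 ALLOC][9-54 FREE]
Op 2: a = realloc(a, 21) -> a = 0; heap: [0-20 ALLOC][21-54 FREE]
Op 3: a = realloc(a, 6) -> a = 0; heap: [0-5 ALLOC][6-54 FREE]
Op 4: b = malloc(7) -> b = 6; heap: [0-5 ALLOC][6-12 ALLOC][13-54 FREE]
Op 5: c = malloc(17) -> c = 13; heap: [0-5 ALLOC][6-12 ALLOC][13-29 ALLOC][30-54 FREE]
Op 6: free(b) -> (freed b); heap: [0-5 ALLOC][6-12 FREE][13-29 ALLOC][30-54 FREE]
Op 7: a = realloc(a, 17) -> a = 30; heap: [0-12 FREE][13-29 ALLOC][30-46 ALLOC][47-54 FREE]
Op 8: d = malloc(7) -> d = 0; heap: [0-6 ALLOC][7-12 FREE][13-29 ALLOC][30-46 ALLOC][47-54 FREE]
Op 9: c = realloc(c, 1) -> c = 13; heap: [0-6 ALLOC][7-12 FREE][13-13 ALLOC][14-29 FREE][30-46 ALLOC][47-54 FREE]
Free blocks: [6 16 8] total_free=30 largest=16 -> 100*(30-16)/30 = 1400/30 ≈ 46.667 -> rounds to 47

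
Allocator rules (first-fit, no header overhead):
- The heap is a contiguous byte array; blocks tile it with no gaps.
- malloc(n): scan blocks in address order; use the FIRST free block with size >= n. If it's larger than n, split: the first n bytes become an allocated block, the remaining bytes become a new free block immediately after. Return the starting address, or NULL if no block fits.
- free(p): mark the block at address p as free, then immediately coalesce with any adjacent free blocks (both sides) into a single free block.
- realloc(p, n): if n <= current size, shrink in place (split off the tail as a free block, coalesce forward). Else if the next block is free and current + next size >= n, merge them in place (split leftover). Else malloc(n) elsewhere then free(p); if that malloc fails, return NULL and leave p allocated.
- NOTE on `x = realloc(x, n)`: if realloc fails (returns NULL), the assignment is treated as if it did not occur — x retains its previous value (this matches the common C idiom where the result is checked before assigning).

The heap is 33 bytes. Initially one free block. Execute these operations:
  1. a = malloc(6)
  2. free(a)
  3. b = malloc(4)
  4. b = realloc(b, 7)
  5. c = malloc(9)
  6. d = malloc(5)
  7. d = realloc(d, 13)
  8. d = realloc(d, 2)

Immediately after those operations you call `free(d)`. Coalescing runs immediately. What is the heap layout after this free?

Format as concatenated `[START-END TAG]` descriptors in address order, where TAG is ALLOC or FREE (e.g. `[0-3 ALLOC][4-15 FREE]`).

Answer: [0-6 ALLOC][7-15 ALLOC][16-32 FREE]

Derivation:
Op 1: a = malloc(6) -> a = 0; heap: [0-5 ALLOC][6-32 FREE]
Op 2: free(a) -> (freed a); heap: [0-32 FREE]
Op 3: b = malloc(4) -> b = 0; heap: [0-3 ALLOC][4-32 FREE]
Op 4: b = realloc(b, 7) -> b = 0; heap: [0-6 ALLOC][7-32 FREE]
Op 5: c = malloc(9) -> c = 7; heap: [0-6 ALLOC][7-15 ALLOC][16-32 FREE]
Op 6: d = malloc(5) -> d = 16; heap: [0-6 ALLOC][7-15 ALLOC][16-20 ALLOC][21-32 FREE]
Op 7: d = realloc(d, 13) -> d = 16; heap: [0-6 ALLOC][7-15 ALLOC][16-28 ALLOC][29-32 FREE]
Op 8: d = realloc(d, 2) -> d = 16; heap: [0-6 ALLOC][7-15 ALLOC][16-17 ALLOC][18-32 FREE]
free(d): d = 16 -> block [16-17 ALLOC]; mark free, coalesce with adjacent free neighbors -> [0-6 ALLOC][7-15 ALLOC][16-32 FREE]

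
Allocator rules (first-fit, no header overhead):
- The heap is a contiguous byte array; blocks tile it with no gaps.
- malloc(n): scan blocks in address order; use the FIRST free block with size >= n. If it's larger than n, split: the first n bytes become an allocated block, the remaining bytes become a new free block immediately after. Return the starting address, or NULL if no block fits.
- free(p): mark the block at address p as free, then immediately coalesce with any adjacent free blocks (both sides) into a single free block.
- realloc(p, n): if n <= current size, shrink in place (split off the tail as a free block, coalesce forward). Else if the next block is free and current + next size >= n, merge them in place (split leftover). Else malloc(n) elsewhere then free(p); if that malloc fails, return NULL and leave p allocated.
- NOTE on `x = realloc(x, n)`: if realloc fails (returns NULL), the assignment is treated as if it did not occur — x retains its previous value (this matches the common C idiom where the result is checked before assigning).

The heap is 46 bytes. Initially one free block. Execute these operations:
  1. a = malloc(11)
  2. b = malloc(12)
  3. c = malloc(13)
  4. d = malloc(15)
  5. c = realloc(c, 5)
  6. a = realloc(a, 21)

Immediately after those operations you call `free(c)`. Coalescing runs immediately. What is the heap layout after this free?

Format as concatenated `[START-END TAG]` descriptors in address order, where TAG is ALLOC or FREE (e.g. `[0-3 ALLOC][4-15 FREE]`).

Answer: [0-10 ALLOC][11-22 ALLOC][23-45 FREE]

Derivation:
Op 1: a = malloc(11) -> a = 0; heap: [0-10 ALLOC][11-45 FREE]
Op 2: b = malloc(12) -> b = 11; heap: [0-10 ALLOC][11-22 ALLOC][23-45 FREE]
Op 3: c = malloc(13) -> c = 23; heap: [0-10 ALLOC][11-22 ALLOC][23-35 ALLOC][36-45 FREE]
Op 4: d = malloc(15) -> d = NULL; heap: [0-10 ALLOC][11-22 ALLOC][23-35 ALLOC][36-45 FREE]
Op 5: c = realloc(c, 5) -> c = 23; heap: [0-10 ALLOC][11-22 ALLOC][23-27 ALLOC][28-45 FREE]
Op 6: a = realloc(a, 21) -> NULL (a unchanged); heap: [0-10 ALLOC][11-22 ALLOC][23-27 ALLOC][28-45 FREE]
free(c): c = 23 -> block [23-27 ALLOC]; mark free, coalesce with adjacent free neighbors -> [0-10 ALLOC][11-22 ALLOC][23-45 FREE]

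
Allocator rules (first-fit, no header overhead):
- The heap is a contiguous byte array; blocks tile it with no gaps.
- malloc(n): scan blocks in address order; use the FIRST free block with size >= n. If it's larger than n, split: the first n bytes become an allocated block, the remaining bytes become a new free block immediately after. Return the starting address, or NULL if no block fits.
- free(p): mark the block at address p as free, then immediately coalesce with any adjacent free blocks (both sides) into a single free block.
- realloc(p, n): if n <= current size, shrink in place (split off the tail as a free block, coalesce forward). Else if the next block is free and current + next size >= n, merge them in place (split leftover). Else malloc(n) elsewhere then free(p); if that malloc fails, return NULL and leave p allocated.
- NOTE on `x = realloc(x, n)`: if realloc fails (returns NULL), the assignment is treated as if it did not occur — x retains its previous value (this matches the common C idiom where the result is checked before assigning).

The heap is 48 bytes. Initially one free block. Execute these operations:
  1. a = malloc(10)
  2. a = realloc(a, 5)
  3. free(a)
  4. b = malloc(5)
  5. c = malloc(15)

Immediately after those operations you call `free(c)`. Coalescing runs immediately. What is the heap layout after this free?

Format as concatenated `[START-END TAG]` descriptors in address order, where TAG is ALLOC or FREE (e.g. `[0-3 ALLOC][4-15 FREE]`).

Answer: [0-4 ALLOC][5-47 FREE]

Derivation:
Op 1: a = malloc(10) -> a = 0; heap: [0-9 ALLOC][10-47 FREE]
Op 2: a = realloc(a, 5) -> a = 0; heap: [0-4 ALLOC][5-47 FREE]
Op 3: free(a) -> (freed a); heap: [0-47 FREE]
Op 4: b = malloc(5) -> b = 0; heap: [0-4 ALLOC][5-47 FREE]
Op 5: c = malloc(15) -> c = 5; heap: [0-4 ALLOC][5-19 ALLOC][20-47 FREE]
free(c): c = 5 -> block [5-19 ALLOC]; mark free, coalesce with adjacent free neighbors -> [0-4 ALLOC][5-47 FREE]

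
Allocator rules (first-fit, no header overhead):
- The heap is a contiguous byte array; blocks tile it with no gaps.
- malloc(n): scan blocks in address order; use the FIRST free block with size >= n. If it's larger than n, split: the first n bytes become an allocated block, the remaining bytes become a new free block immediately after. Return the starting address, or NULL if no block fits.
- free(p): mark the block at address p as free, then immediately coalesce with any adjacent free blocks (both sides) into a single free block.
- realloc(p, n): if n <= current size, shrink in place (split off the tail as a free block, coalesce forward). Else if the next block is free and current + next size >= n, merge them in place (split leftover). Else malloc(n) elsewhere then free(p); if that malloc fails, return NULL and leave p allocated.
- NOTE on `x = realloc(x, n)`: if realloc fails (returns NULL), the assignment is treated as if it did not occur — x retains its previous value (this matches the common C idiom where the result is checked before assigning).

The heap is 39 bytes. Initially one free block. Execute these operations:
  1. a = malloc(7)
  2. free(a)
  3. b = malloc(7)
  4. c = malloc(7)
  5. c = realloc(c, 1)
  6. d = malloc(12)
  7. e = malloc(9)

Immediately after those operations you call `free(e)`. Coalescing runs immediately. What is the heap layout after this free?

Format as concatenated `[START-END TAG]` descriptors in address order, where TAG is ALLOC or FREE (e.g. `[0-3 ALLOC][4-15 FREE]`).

Answer: [0-6 ALLOC][7-7 ALLOC][8-19 ALLOC][20-38 FREE]

Derivation:
Op 1: a = malloc(7) -> a = 0; heap: [0-6 ALLOC][7-38 FREE]
Op 2: free(a) -> (freed a); heap: [0-38 FREE]
Op 3: b = malloc(7) -> b = 0; heap: [0-6 ALLOC][7-38 FREE]
Op 4: c = malloc(7) -> c = 7; heap: [0-6 ALLOC][7-13 ALLOC][14-38 FREE]
Op 5: c = realloc(c, 1) -> c = 7; heap: [0-6 ALLOC][7-7 ALLOC][8-38 FREE]
Op 6: d = malloc(12) -> d = 8; heap: [0-6 ALLOC][7-7 ALLOC][8-19 ALLOC][20-38 FREE]
Op 7: e = malloc(9) -> e = 20; heap: [0-6 ALLOC][7-7 ALLOC][8-19 ALLOC][20-28 ALLOC][29-38 FREE]
free(e): e = 20 -> block [20-28 ALLOC]; mark free, coalesce with adjacent free neighbors -> [0-6 ALLOC][7-7 ALLOC][8-19 ALLOC][20-38 FREE]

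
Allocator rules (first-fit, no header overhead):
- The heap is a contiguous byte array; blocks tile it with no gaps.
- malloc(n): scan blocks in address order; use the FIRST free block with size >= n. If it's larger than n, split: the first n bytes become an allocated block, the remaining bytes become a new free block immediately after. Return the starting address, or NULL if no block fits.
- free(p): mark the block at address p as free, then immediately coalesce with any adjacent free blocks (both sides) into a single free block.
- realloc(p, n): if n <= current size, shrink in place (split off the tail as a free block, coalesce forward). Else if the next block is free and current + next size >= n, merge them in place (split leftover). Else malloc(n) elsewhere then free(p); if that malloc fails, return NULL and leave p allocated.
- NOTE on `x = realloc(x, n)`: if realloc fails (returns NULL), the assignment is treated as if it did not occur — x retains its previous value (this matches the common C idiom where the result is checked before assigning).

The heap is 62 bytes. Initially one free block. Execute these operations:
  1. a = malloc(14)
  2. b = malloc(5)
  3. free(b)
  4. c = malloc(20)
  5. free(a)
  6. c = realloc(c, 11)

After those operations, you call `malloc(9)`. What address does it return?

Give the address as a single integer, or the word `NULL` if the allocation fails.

Answer: 0

Derivation:
Op 1: a = malloc(14) -> a = 0; heap: [0-13 ALLOC][14-61 FREE]
Op 2: b = malloc(5) -> b = 14; heap: [0-13 ALLOC][14-18 ALLOC][19-61 FREE]
Op 3: free(b) -> (freed b); heap: [0-13 ALLOC][14-61 FREE]
Op 4: c = malloc(20) -> c = 14; heap: [0-13 ALLOC][14-33 ALLOC][34-61 FREE]
Op 5: free(a) -> (freed a); heap: [0-13 FREE][14-33 ALLOC][34-61 FREE]
Op 6: c = realloc(c, 11) -> c = 14; heap: [0-13 FREE][14-24 ALLOC][25-61 FREE]
malloc(9): first-fit scan over [0-13 FREE][14-24 ALLOC][25-61 FREE] -> 0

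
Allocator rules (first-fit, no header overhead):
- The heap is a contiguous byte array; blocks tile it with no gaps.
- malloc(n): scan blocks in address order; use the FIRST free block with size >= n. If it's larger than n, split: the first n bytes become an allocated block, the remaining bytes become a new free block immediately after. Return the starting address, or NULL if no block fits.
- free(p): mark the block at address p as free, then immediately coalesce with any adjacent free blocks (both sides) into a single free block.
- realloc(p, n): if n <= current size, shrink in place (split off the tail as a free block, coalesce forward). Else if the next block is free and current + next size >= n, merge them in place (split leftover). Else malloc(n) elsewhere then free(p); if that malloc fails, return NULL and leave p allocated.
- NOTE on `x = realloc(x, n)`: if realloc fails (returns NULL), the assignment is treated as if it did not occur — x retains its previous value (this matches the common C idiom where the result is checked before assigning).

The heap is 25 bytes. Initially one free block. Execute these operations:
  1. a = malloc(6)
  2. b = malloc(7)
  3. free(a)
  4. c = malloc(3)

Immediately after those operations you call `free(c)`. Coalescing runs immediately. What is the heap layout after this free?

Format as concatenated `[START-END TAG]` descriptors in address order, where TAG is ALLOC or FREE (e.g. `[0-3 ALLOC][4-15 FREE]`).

Op 1: a = malloc(6) -> a = 0; heap: [0-5 ALLOC][6-24 FREE]
Op 2: b = malloc(7) -> b = 6; heap: [0-5 ALLOC][6-12 ALLOC][13-24 FREE]
Op 3: free(a) -> (freed a); heap: [0-5 FREE][6-12 ALLOC][13-24 FREE]
Op 4: c = malloc(3) -> c = 0; heap: [0-2 ALLOC][3-5 FREE][6-12 ALLOC][13-24 FREE]
free(c): c = 0 -> block [0-2 ALLOC]; mark free, coalesce with adjacent free neighbors -> [0-5 FREE][6-12 ALLOC][13-24 FREE]

Answer: [0-5 FREE][6-12 ALLOC][13-24 FREE]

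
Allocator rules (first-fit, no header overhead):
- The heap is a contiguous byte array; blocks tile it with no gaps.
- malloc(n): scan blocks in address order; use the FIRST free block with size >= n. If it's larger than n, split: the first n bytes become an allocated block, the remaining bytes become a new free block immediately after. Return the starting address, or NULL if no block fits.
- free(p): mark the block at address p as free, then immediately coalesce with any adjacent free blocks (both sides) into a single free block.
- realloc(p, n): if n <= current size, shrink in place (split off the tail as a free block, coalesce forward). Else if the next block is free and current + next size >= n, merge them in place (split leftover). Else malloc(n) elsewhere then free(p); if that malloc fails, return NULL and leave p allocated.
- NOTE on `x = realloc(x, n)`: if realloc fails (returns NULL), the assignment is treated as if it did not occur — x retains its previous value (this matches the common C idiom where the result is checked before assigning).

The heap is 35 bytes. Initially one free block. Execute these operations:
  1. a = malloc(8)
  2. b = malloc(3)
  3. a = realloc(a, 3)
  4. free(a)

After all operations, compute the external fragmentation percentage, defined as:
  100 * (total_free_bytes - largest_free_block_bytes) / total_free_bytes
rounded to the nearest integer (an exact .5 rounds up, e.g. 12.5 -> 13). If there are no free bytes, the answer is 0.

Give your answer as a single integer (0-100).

Op 1: a = malloc(8) -> a = 0; heap: [0-7 ALLOC][8-34 FREE]
Op 2: b = malloc(3) -> b = 8; heap: [0-7 ALLOC][8-10 ALLOC][11-34 FREE]
Op 3: a = realloc(a, 3) -> a = 0; heap: [0-2 ALLOC][3-7 FREE][8-10 ALLOC][11-34 FREE]
Op 4: free(a) -> (freed a); heap: [0-7 FREE][8-10 ALLOC][11-34 FREE]
Free blocks: [8 24] total_free=32 largest=24 -> 100*(32-24)/32 = 800/32 = 25

Answer: 25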